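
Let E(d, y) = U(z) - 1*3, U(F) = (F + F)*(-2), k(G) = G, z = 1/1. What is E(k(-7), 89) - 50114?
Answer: -50121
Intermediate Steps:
z = 1
U(F) = -4*F (U(F) = (2*F)*(-2) = -4*F)
E(d, y) = -7 (E(d, y) = -4*1 - 1*3 = -4 - 3 = -7)
E(k(-7), 89) - 50114 = -7 - 50114 = -50121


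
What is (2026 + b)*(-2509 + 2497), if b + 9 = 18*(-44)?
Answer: -14700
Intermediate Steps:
b = -801 (b = -9 + 18*(-44) = -9 - 792 = -801)
(2026 + b)*(-2509 + 2497) = (2026 - 801)*(-2509 + 2497) = 1225*(-12) = -14700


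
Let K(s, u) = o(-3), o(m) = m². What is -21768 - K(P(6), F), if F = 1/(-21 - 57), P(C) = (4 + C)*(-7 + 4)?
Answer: -21777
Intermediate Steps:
P(C) = -12 - 3*C (P(C) = (4 + C)*(-3) = -12 - 3*C)
F = -1/78 (F = 1/(-78) = -1/78 ≈ -0.012821)
K(s, u) = 9 (K(s, u) = (-3)² = 9)
-21768 - K(P(6), F) = -21768 - 1*9 = -21768 - 9 = -21777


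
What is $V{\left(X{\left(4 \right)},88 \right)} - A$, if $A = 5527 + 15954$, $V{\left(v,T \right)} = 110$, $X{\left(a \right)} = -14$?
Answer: $-21371$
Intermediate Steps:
$A = 21481$
$V{\left(X{\left(4 \right)},88 \right)} - A = 110 - 21481 = -21371$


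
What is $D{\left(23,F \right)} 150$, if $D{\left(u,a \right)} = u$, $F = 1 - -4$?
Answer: $3450$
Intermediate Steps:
$F = 5$ ($F = 1 + 4 = 5$)
$D{\left(23,F \right)} 150 = 23 \cdot 150 = 3450$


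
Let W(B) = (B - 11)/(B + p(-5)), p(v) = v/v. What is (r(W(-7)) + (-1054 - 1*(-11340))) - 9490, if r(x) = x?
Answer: 799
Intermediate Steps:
p(v) = 1
W(B) = (-11 + B)/(1 + B) (W(B) = (B - 11)/(B + 1) = (-11 + B)/(1 + B))
(r(W(-7)) + (-1054 - 1*(-11340))) - 9490 = ((-11 - 7)/(1 - 7) + (-1054 - 1*(-11340))) - 9490 = (-18/(-6) + (-1054 + 11340)) - 9490 = (-1/6*(-18) + 10286) - 9490 = (3 + 10286) - 9490 = 10289 - 9490 = 799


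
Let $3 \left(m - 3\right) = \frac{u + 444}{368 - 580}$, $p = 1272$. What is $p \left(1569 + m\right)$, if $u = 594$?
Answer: $1997508$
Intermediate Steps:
$m = \frac{145}{106}$ ($m = 3 + \frac{\left(594 + 444\right) \frac{1}{368 - 580}}{3} = 3 + \frac{1038 \frac{1}{-212}}{3} = 3 + \frac{1038 \left(- \frac{1}{212}\right)}{3} = 3 + \frac{1}{3} \left(- \frac{519}{106}\right) = 3 - \frac{173}{106} = \frac{145}{106} \approx 1.3679$)
$p \left(1569 + m\right) = 1272 \left(1569 + \frac{145}{106}\right) = 1272 \cdot \frac{166459}{106} = 1997508$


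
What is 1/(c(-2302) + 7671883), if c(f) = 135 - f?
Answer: 1/7674320 ≈ 1.3030e-7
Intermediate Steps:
1/(c(-2302) + 7671883) = 1/((135 - 1*(-2302)) + 7671883) = 1/((135 + 2302) + 7671883) = 1/(2437 + 7671883) = 1/7674320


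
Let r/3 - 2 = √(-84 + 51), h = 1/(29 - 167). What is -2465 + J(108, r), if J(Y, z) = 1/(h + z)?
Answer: (-1020510*√33 + 2038417*I)/(-827*I + 414*√33) ≈ -2465.0 - 0.051766*I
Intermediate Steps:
h = -1/138 (h = 1/(-138) = -1/138 ≈ -0.0072464)
r = 6 + 3*I*√33 (r = 6 + 3*√(-84 + 51) = 6 + 3*√(-33) = 6 + 3*(I*√33) = 6 + 3*I*√33 ≈ 6.0 + 17.234*I)
J(Y, z) = 1/(-1/138 + z)
-2465 + J(108, r) = -2465 + 138/(-1 + 138*(6 + 3*I*√33)) = -2465 + 138/(-1 + (828 + 414*I*√33)) = -2465 + 138/(827 + 414*I*√33)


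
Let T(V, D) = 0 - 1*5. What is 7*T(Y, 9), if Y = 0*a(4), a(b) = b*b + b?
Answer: -35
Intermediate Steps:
a(b) = b + b**2 (a(b) = b**2 + b = b + b**2)
Y = 0 (Y = 0*(4*(1 + 4)) = 0*(4*5) = 0*20 = 0)
T(V, D) = -5 (T(V, D) = 0 - 5 = -5)
7*T(Y, 9) = 7*(-5) = -35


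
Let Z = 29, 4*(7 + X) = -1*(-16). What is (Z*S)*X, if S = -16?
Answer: 1392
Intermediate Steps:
X = -3 (X = -7 + (-1*(-16))/4 = -7 + (¼)*16 = -7 + 4 = -3)
(Z*S)*X = (29*(-16))*(-3) = -464*(-3) = 1392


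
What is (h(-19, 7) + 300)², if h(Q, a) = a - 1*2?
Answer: 93025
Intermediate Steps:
h(Q, a) = -2 + a (h(Q, a) = a - 2 = -2 + a)
(h(-19, 7) + 300)² = ((-2 + 7) + 300)² = (5 + 300)² = 305² = 93025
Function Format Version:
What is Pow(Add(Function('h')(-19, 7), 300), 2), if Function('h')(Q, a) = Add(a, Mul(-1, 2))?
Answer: 93025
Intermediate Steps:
Function('h')(Q, a) = Add(-2, a) (Function('h')(Q, a) = Add(a, -2) = Add(-2, a))
Pow(Add(Function('h')(-19, 7), 300), 2) = Pow(Add(Add(-2, 7), 300), 2) = Pow(Add(5, 300), 2) = Pow(305, 2) = 93025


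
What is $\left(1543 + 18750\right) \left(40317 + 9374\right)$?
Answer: $1008379463$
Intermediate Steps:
$\left(1543 + 18750\right) \left(40317 + 9374\right) = 20293 \cdot 49691 = 1008379463$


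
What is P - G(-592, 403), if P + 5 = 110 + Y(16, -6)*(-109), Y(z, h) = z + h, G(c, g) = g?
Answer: -1388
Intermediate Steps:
Y(z, h) = h + z
P = -985 (P = -5 + (110 + (-6 + 16)*(-109)) = -5 + (110 + 10*(-109)) = -5 + (110 - 1090) = -5 - 980 = -985)
P - G(-592, 403) = -985 - 1*403 = -985 - 403 = -1388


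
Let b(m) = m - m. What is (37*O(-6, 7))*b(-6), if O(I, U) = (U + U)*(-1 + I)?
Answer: 0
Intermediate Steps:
O(I, U) = 2*U*(-1 + I) (O(I, U) = (2*U)*(-1 + I) = 2*U*(-1 + I))
b(m) = 0
(37*O(-6, 7))*b(-6) = (37*(2*7*(-1 - 6)))*0 = (37*(2*7*(-7)))*0 = (37*(-98))*0 = -3626*0 = 0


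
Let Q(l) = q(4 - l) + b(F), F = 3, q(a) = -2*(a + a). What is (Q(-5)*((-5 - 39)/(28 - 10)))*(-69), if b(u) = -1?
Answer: -18722/3 ≈ -6240.7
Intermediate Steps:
q(a) = -4*a
Q(l) = -17 + 4*l (Q(l) = -4*(4 - l) - 1 = (-16 + 4*l) - 1 = -17 + 4*l)
(Q(-5)*((-5 - 39)/(28 - 10)))*(-69) = ((-17 + 4*(-5))*((-5 - 39)/(28 - 10)))*(-69) = ((-17 - 20)*(-44/18))*(-69) = -(-1628)/18*(-69) = -37*(-22/9)*(-69) = (814/9)*(-69) = -18722/3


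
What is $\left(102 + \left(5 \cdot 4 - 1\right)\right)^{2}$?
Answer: $14641$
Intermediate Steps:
$\left(102 + \left(5 \cdot 4 - 1\right)\right)^{2} = \left(102 + \left(20 - 1\right)\right)^{2} = \left(102 + 19\right)^{2} = 121^{2} = 14641$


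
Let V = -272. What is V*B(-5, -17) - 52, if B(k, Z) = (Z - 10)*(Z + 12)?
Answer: -36772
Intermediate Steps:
B(k, Z) = (-10 + Z)*(12 + Z)
V*B(-5, -17) - 52 = -272*(-120 + (-17)² + 2*(-17)) - 52 = -272*(-120 + 289 - 34) - 52 = -272*135 - 52 = -36720 - 52 = -36772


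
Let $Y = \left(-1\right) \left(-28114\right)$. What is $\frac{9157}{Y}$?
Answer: $\frac{9157}{28114} \approx 0.32571$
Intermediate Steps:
$Y = 28114$
$\frac{9157}{Y} = \frac{9157}{28114}$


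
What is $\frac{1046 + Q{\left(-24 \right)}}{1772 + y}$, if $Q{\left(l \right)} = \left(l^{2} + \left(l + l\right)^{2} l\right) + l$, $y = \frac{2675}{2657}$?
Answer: $- \frac{142675586}{4710879} \approx -30.286$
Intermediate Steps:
$y = \frac{2675}{2657}$ ($y = 2675 \cdot \frac{1}{2657} = \frac{2675}{2657} \approx 1.0068$)
$Q{\left(l \right)} = l + l^{2} + 4 l^{3}$ ($Q{\left(l \right)} = \left(l^{2} + \left(2 l\right)^{2} l\right) + l = \left(l^{2} + 4 l^{2} l\right) + l = \left(l^{2} + 4 l^{3}\right) + l = l + l^{2} + 4 l^{3}$)
$\frac{1046 + Q{\left(-24 \right)}}{1772 + y} = \frac{1046 - 24 \left(1 - 24 + 4 \left(-24\right)^{2}\right)}{1772 + \frac{2675}{2657}} = \frac{1046 - 24 \left(1 - 24 + 4 \cdot 576\right)}{\frac{4710879}{2657}} = \left(1046 - 24 \left(1 - 24 + 2304\right)\right) \frac{2657}{4710879} = \left(1046 - 54744\right) \frac{2657}{4710879} = \left(-53698\right) \frac{2657}{4710879} = - \frac{142675586}{4710879}$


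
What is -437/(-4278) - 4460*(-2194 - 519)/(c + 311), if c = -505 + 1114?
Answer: 28132672/2139 ≈ 13152.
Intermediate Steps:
c = 609
-437/(-4278) - 4460*(-2194 - 519)/(c + 311) = -437/(-4278) - 4460*(-2194 - 519)/(609 + 311) = -437*(-1/4278) - 4460/(920/(-2713)) = 19/186 - 4460/(920*(-1/2713)) = 19/186 - 4460/(-920/2713) = 19/186 - 4460*(-2713/920) = 19/186 + 604999/46 = 28132672/2139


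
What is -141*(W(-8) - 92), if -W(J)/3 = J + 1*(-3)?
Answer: 8319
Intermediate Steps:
W(J) = 9 - 3*J (W(J) = -3*(J + 1*(-3)) = -3*(J - 3) = -3*(-3 + J) = 9 - 3*J)
-141*(W(-8) - 92) = -141*((9 - 3*(-8)) - 92) = -141*((9 + 24) - 92) = -141*(33 - 92) = -141*(-59) = 8319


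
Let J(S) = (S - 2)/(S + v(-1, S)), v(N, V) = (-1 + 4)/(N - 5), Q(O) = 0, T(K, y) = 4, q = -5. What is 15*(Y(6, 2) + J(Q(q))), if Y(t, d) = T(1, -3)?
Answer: 120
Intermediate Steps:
Y(t, d) = 4
v(N, V) = 3/(-5 + N)
J(S) = (-2 + S)/(-1/2 + S) (J(S) = (S - 2)/(S + 3/(-5 - 1)) = (-2 + S)/(S + 3/(-6)) = (-2 + S)/(S + 3*(-1/6)) = (-2 + S)/(S - 1/2) = (-2 + S)/(-1/2 + S))
15*(Y(6, 2) + J(Q(q))) = 15*(4 + 2*(-2 + 0)/(-1 + 2*0)) = 15*(4 + 2*(-2)/(-1 + 0)) = 15*(4 + 2*(-2)/(-1)) = 15*(4 + 2*(-1)*(-2)) = 15*(4 + 4) = 15*8 = 120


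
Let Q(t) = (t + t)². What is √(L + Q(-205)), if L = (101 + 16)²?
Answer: √181789 ≈ 426.37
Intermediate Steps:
L = 13689 (L = 117² = 13689)
Q(t) = 4*t² (Q(t) = (2*t)² = 4*t²)
√(L + Q(-205)) = √(13689 + 4*(-205)²) = √(13689 + 4*42025) = √(13689 + 168100) = √181789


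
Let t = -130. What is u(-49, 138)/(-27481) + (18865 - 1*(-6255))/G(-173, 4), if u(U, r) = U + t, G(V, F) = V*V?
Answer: 695680011/822478849 ≈ 0.84583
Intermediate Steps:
G(V, F) = V²
u(U, r) = -130 + U (u(U, r) = U - 130 = -130 + U)
u(-49, 138)/(-27481) + (18865 - 1*(-6255))/G(-173, 4) = (-130 - 49)/(-27481) + (18865 - 1*(-6255))/((-173)²) = -179*(-1/27481) + (18865 + 6255)/29929 = 179/27481 + 25120*(1/29929) = 179/27481 + 25120/29929 = 695680011/822478849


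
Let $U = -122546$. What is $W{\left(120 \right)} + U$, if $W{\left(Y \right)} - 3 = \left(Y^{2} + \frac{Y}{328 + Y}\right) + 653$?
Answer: $- \frac{6019425}{56} \approx -1.0749 \cdot 10^{5}$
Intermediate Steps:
$W{\left(Y \right)} = 656 + Y^{2} + \frac{Y}{328 + Y}$ ($W{\left(Y \right)} = 3 + \left(\left(Y^{2} + \frac{Y}{328 + Y}\right) + 653\right) = 3 + \left(653 + Y^{2} + \frac{Y}{328 + Y}\right) = 656 + Y^{2} + \frac{Y}{328 + Y}$)
$W{\left(120 \right)} + U = \frac{215168 + 120^{3} + 328 \cdot 120^{2} + 657 \cdot 120}{328 + 120} - 122546 = \frac{215168 + 1728000 + 328 \cdot 14400 + 78840}{448} - 122546 = \frac{215168 + 1728000 + 4723200 + 78840}{448} - 122546 = \frac{1}{448} \cdot 6745208 - 122546 = \frac{843151}{56} - 122546 = - \frac{6019425}{56}$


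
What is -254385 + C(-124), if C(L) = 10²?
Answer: -254285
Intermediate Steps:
C(L) = 100
-254385 + C(-124) = -254385 + 100 = -254285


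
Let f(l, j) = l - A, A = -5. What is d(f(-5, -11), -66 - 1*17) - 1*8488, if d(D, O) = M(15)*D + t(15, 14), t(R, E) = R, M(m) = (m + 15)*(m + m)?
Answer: -8473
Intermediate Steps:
f(l, j) = 5 + l (f(l, j) = l - 1*(-5) = l + 5 = 5 + l)
M(m) = 2*m*(15 + m) (M(m) = (15 + m)*(2*m) = 2*m*(15 + m))
d(D, O) = 15 + 900*D (d(D, O) = (2*15*(15 + 15))*D + 15 = (2*15*30)*D + 15 = 900*D + 15 = 15 + 900*D)
d(f(-5, -11), -66 - 1*17) - 1*8488 = (15 + 900*(5 - 5)) - 1*8488 = (15 + 900*0) - 8488 = (15 + 0) - 8488 = 15 - 8488 = -8473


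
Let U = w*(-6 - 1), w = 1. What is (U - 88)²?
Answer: 9025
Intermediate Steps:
U = -7 (U = 1*(-6 - 1) = 1*(-7) = -7)
(U - 88)² = (-7 - 88)² = (-95)² = 9025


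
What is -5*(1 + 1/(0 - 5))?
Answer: -4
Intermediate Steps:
-5*(1 + 1/(0 - 5)) = -5*(1 + 1/(-5)) = -5*(1 - ⅕) = -5*⅘ = -4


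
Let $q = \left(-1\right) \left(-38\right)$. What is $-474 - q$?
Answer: $-512$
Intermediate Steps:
$q = 38$
$-474 - q = -474 - 38 = -512$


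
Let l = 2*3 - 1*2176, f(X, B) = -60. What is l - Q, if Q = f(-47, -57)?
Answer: -2110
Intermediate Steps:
Q = -60
l = -2170 (l = 6 - 2176 = -2170)
l - Q = -2170 - 1*(-60) = -2170 + 60 = -2110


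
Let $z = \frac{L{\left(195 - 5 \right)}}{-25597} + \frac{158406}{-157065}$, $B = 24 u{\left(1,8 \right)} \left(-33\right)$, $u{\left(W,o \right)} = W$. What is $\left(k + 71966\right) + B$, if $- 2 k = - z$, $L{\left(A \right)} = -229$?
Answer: $\frac{190763618751881}{2680261870} \approx 71174.0$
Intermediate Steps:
$B = -792$ ($B = 24 \cdot 1 \left(-33\right) = 24 \left(-33\right) = -792$)
$z = - \frac{1339583499}{1340130935}$ ($z = - \frac{229}{-25597} + \frac{158406}{-157065} = \left(-229\right) \left(- \frac{1}{25597}\right) + 158406 \left(- \frac{1}{157065}\right) = \frac{229}{25597} - \frac{52802}{52355} = - \frac{1339583499}{1340130935} \approx -0.99959$)
$k = - \frac{1339583499}{2680261870}$ ($k = - \frac{\left(-1\right) \left(- \frac{1339583499}{1340130935}\right)}{2} = \left(- \frac{1}{2}\right) \frac{1339583499}{1340130935} = - \frac{1339583499}{2680261870} \approx -0.4998$)
$\left(k + 71966\right) + B = \left(- \frac{1339583499}{2680261870} + 71966\right) - 792 = \frac{192886386152921}{2680261870} - 792 = \frac{190763618751881}{2680261870}$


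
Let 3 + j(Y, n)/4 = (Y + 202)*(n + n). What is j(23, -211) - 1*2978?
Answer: -382790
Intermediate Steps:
j(Y, n) = -12 + 8*n*(202 + Y) (j(Y, n) = -12 + 4*((Y + 202)*(n + n)) = -12 + 4*((202 + Y)*(2*n)) = -12 + 4*(2*n*(202 + Y)) = -12 + 8*n*(202 + Y))
j(23, -211) - 1*2978 = (-12 + 1616*(-211) + 8*23*(-211)) - 1*2978 = (-12 - 340976 - 38824) - 2978 = -379812 - 2978 = -382790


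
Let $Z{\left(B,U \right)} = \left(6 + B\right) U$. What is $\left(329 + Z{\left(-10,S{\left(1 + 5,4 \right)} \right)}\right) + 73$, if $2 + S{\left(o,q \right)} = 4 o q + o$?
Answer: $2$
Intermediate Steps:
$S{\left(o,q \right)} = -2 + o + 4 o q$ ($S{\left(o,q \right)} = -2 + \left(4 o q + o\right) = -2 + \left(o + 4 o q\right) = -2 + o + 4 o q$)
$Z{\left(B,U \right)} = U \left(6 + B\right)$
$\left(329 + Z{\left(-10,S{\left(1 + 5,4 \right)} \right)}\right) + 73 = \left(329 + \left(-2 + \left(1 + 5\right) + 4 \left(1 + 5\right) 4\right) \left(6 - 10\right)\right) + 73 = \left(329 + \left(-2 + 6 + 4 \cdot 6 \cdot 4\right) \left(-4\right)\right) + 73 = \left(329 + \left(-2 + 6 + 96\right) \left(-4\right)\right) + 73 = \left(329 + 100 \left(-4\right)\right) + 73 = \left(329 - 400\right) + 73 = -71 + 73 = 2$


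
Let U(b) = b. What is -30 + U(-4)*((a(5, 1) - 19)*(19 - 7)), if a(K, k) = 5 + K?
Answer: 402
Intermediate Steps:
-30 + U(-4)*((a(5, 1) - 19)*(19 - 7)) = -30 - 4*((5 + 5) - 19)*(19 - 7) = -30 - 4*(10 - 19)*12 = -30 - (-36)*12 = -30 - 4*(-108) = -30 + 432 = 402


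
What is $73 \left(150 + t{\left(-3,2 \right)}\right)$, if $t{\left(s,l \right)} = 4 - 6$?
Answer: $10804$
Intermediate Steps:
$t{\left(s,l \right)} = -2$ ($t{\left(s,l \right)} = 4 - 6 = -2$)
$73 \left(150 + t{\left(-3,2 \right)}\right) = 73 \left(150 - 2\right) = 73 \cdot 148 = 10804$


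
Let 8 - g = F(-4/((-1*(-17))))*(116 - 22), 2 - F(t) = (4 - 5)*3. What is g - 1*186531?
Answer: -186993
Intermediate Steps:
F(t) = 5 (F(t) = 2 - (4 - 5)*3 = 2 - (-1)*3 = 2 - 1*(-3) = 2 + 3 = 5)
g = -462 (g = 8 - 5*(116 - 22) = 8 - 5*94 = 8 - 1*470 = 8 - 470 = -462)
g - 1*186531 = -462 - 1*186531 = -462 - 186531 = -186993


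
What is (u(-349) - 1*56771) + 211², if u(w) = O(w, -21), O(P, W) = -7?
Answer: -12257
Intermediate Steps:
u(w) = -7
(u(-349) - 1*56771) + 211² = (-7 - 1*56771) + 211² = (-7 - 56771) + 44521 = -56778 + 44521 = -12257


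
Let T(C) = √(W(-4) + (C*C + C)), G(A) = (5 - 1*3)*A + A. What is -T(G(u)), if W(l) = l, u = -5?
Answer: -√206 ≈ -14.353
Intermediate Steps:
G(A) = 3*A (G(A) = (5 - 3)*A + A = 2*A + A = 3*A)
T(C) = √(-4 + C + C²) (T(C) = √(-4 + (C*C + C)) = √(-4 + (C² + C)) = √(-4 + (C + C²)) = √(-4 + C + C²))
-T(G(u)) = -√(-4 + 3*(-5) + (3*(-5))²) = -√(-4 - 15 + (-15)²) = -√(-4 - 15 + 225) = -√206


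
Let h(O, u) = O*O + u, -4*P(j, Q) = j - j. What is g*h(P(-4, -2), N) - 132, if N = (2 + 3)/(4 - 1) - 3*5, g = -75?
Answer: 868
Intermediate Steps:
P(j, Q) = 0 (P(j, Q) = -(j - j)/4 = -1/4*0 = 0)
N = -40/3 (N = 5/3 - 15 = -40/3 ≈ -13.333)
h(O, u) = u + O**2 (h(O, u) = O**2 + u = u + O**2)
g*h(P(-4, -2), N) - 132 = -75*(-40/3 + 0**2) - 132 = -75*(-40/3 + 0) - 132 = -75*(-40/3) - 132 = 1000 - 132 = 868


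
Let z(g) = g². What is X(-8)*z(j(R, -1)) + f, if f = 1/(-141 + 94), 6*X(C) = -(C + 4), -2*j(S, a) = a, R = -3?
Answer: 41/282 ≈ 0.14539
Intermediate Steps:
j(S, a) = -a/2
X(C) = -⅔ - C/6 (X(C) = (-(C + 4))/6 = (-(4 + C))/6 = (-4 - C)/6 = -⅔ - C/6)
f = -1/47 (f = 1/(-47) = -1/47 ≈ -0.021277)
X(-8)*z(j(R, -1)) + f = (-⅔ - ⅙*(-8))*(-½*(-1))² - 1/47 = (-⅔ + 4/3)*(½)² - 1/47 = (⅔)*(¼) - 1/47 = ⅙ - 1/47 = 41/282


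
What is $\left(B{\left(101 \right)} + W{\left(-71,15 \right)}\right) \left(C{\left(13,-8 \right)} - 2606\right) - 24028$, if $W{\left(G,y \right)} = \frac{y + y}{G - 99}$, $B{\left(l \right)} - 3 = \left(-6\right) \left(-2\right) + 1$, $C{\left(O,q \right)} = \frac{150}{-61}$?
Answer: $- \frac{67719240}{1037} \approx -65303.0$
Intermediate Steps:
$C{\left(O,q \right)} = - \frac{150}{61}$ ($C{\left(O,q \right)} = 150 \left(- \frac{1}{61}\right) = - \frac{150}{61}$)
$B{\left(l \right)} = 16$ ($B{\left(l \right)} = 3 + \left(\left(-6\right) \left(-2\right) + 1\right) = 3 + \left(12 + 1\right) = 3 + 13 = 16$)
$W{\left(G,y \right)} = \frac{2 y}{-99 + G}$
$\left(B{\left(101 \right)} + W{\left(-71,15 \right)}\right) \left(C{\left(13,-8 \right)} - 2606\right) - 24028 = \left(16 + 2 \cdot 15 \frac{1}{-99 - 71}\right) \left(- \frac{150}{61} - 2606\right) - 24028 = \left(16 + 2 \cdot 15 \frac{1}{-170}\right) \left(- \frac{159116}{61}\right) - 24028 = \left(16 + 2 \cdot 15 \left(- \frac{1}{170}\right)\right) \left(- \frac{159116}{61}\right) - 24028 = \left(16 - \frac{3}{17}\right) \left(- \frac{159116}{61}\right) - 24028 = \frac{269}{17} \left(- \frac{159116}{61}\right) - 24028 = - \frac{42802204}{1037} - 24028 = - \frac{67719240}{1037}$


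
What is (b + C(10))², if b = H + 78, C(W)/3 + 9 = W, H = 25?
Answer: 11236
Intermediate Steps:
C(W) = -27 + 3*W
b = 103 (b = 25 + 78 = 103)
(b + C(10))² = (103 + (-27 + 3*10))² = (103 + (-27 + 30))² = (103 + 3)² = 106² = 11236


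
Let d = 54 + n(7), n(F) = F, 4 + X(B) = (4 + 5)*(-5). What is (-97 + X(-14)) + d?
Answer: -85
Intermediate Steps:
X(B) = -49 (X(B) = -4 + (4 + 5)*(-5) = -4 + 9*(-5) = -4 - 45 = -49)
d = 61 (d = 54 + 7 = 61)
(-97 + X(-14)) + d = (-97 - 49) + 61 = -146 + 61 = -85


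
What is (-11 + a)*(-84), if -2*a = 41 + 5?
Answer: 2856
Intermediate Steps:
a = -23 (a = -(41 + 5)/2 = -½*46 = -23)
(-11 + a)*(-84) = (-11 - 23)*(-84) = -34*(-84) = 2856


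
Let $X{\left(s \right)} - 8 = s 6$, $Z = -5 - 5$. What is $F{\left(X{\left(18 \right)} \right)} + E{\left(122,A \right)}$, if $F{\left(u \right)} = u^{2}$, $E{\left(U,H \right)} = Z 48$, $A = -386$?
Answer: $12976$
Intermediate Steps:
$Z = -10$ ($Z = -5 - 5 = -10$)
$X{\left(s \right)} = 8 + 6 s$ ($X{\left(s \right)} = 8 + s 6 = 8 + 6 s$)
$E{\left(U,H \right)} = -480$ ($E{\left(U,H \right)} = \left(-10\right) 48 = -480$)
$F{\left(X{\left(18 \right)} \right)} + E{\left(122,A \right)} = \left(8 + 6 \cdot 18\right)^{2} - 480 = \left(8 + 108\right)^{2} - 480 = 116^{2} - 480 = 13456 - 480 = 12976$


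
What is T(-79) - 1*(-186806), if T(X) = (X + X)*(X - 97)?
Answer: 214614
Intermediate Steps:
T(X) = 2*X*(-97 + X) (T(X) = (2*X)*(-97 + X) = 2*X*(-97 + X))
T(-79) - 1*(-186806) = 2*(-79)*(-97 - 79) - 1*(-186806) = 2*(-79)*(-176) + 186806 = 27808 + 186806 = 214614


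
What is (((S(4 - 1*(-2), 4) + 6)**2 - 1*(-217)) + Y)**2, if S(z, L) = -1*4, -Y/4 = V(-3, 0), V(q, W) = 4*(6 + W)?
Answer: 15625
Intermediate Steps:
V(q, W) = 24 + 4*W
Y = -96 (Y = -4*(24 + 4*0) = -4*(24 + 0) = -4*24 = -96)
S(z, L) = -4
(((S(4 - 1*(-2), 4) + 6)**2 - 1*(-217)) + Y)**2 = (((-4 + 6)**2 - 1*(-217)) - 96)**2 = ((2**2 + 217) - 96)**2 = ((4 + 217) - 96)**2 = (221 - 96)**2 = 125**2 = 15625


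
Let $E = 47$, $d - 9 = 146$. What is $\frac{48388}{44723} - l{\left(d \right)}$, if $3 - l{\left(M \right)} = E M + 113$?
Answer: $\frac{330774973}{44723} \approx 7396.1$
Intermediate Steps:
$d = 155$ ($d = 9 + 146 = 155$)
$l{\left(M \right)} = -110 - 47 M$ ($l{\left(M \right)} = 3 - \left(47 M + 113\right) = 3 - \left(113 + 47 M\right) = -110 - 47 M$)
$\frac{48388}{44723} - l{\left(d \right)} = \frac{48388}{44723} - \left(-110 - 7285\right) = 48388 \cdot \frac{1}{44723} - \left(-110 - 7285\right) = \frac{48388}{44723} - -7395 = \frac{48388}{44723} + 7395 = \frac{330774973}{44723}$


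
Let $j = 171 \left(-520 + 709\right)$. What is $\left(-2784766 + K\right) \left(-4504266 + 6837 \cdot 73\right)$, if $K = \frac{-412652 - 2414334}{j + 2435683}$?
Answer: $\frac{13763370803145267735}{1234001} \approx 1.1153 \cdot 10^{13}$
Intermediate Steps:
$j = 32319$ ($j = 171 \cdot 189 = 32319$)
$K = - \frac{1413493}{1234001}$ ($K = \frac{-412652 - 2414334}{32319 + 2435683} = - \frac{2826986}{2468002} = \left(-2826986\right) \frac{1}{2468002} = - \frac{1413493}{1234001} \approx -1.1455$)
$\left(-2784766 + K\right) \left(-4504266 + 6837 \cdot 73\right) = \left(-2784766 - \frac{1413493}{1234001}\right) \left(-4504266 + 6837 \cdot 73\right) = - \frac{3436405442259 \left(-4504266 + 499101\right)}{1234001} = \left(- \frac{3436405442259}{1234001}\right) \left(-4005165\right) = \frac{13763370803145267735}{1234001}$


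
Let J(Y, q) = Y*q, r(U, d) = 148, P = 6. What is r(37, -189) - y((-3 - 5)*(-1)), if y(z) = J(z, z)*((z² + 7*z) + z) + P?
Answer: -8050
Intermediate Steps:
y(z) = 6 + z²*(z² + 8*z) (y(z) = (z*z)*((z² + 7*z) + z) + 6 = z²*(z² + 8*z) + 6 = 6 + z²*(z² + 8*z))
r(37, -189) - y((-3 - 5)*(-1)) = 148 - (6 + ((-3 - 5)*(-1))⁴ + 8*((-3 - 5)*(-1))³) = 148 - (6 + (-8*(-1))⁴ + 8*(-8*(-1))³) = 148 - (6 + 8⁴ + 8*8³) = 148 - (6 + 4096 + 8*512) = 148 - (6 + 4096 + 4096) = 148 - 1*8198 = 148 - 8198 = -8050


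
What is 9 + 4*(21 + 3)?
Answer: 105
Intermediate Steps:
9 + 4*(21 + 3) = 9 + 4*24 = 9 + 96 = 105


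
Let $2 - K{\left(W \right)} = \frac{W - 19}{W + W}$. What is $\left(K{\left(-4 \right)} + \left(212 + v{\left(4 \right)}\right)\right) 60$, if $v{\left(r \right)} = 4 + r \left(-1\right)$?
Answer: $\frac{25335}{2} \approx 12668.0$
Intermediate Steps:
$v{\left(r \right)} = 4 - r$
$K{\left(W \right)} = 2 - \frac{-19 + W}{2 W}$ ($K{\left(W \right)} = 2 - \frac{W - 19}{W + W} = 2 - \frac{-19 + W}{2 W}$)
$\left(K{\left(-4 \right)} + \left(212 + v{\left(4 \right)}\right)\right) 60 = \left(\frac{19 + 3 \left(-4\right)}{2 \left(-4\right)} + \left(212 + \left(4 - 4\right)\right)\right) 60 = \left(\frac{1}{2} \left(- \frac{1}{4}\right) \left(19 - 12\right) + \left(212 + \left(4 - 4\right)\right)\right) 60 = \left(\frac{1}{2} \left(- \frac{1}{4}\right) 7 + \left(212 + 0\right)\right) 60 = \left(- \frac{7}{8} + 212\right) 60 = \frac{1689}{8} \cdot 60 = \frac{25335}{2}$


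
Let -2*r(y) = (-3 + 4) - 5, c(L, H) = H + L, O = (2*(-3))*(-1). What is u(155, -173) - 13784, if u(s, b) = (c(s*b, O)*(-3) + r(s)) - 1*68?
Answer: 66577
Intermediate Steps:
O = 6 (O = -6*(-1) = 6)
r(y) = 2 (r(y) = -((-3 + 4) - 5)/2 = -(1 - 5)/2 = -½*(-4) = 2)
u(s, b) = -84 - 3*b*s (u(s, b) = ((6 + s*b)*(-3) + 2) - 1*68 = ((6 + b*s)*(-3) + 2) - 68 = ((-18 - 3*b*s) + 2) - 68 = (-16 - 3*b*s) - 68 = -84 - 3*b*s)
u(155, -173) - 13784 = (-84 - 3*(-173)*155) - 13784 = (-84 + 80445) - 13784 = 80361 - 13784 = 66577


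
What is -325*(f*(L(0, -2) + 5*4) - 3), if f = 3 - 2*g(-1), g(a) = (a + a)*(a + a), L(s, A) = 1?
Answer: 35100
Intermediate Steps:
g(a) = 4*a² (g(a) = (2*a)*(2*a) = 4*a²)
f = -5 (f = 3 - 8*(-1)² = 3 - 8 = -5)
-325*(f*(L(0, -2) + 5*4) - 3) = -325*(-5*(1 + 5*4) - 3) = -325*(-5*(1 + 20) - 3) = -325*(-5*21 - 3) = -325*(-105 - 3) = -325*(-108) = 35100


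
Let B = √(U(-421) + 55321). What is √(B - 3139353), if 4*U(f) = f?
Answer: √(-12557412 + 2*√220863)/2 ≈ 1771.8*I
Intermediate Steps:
U(f) = f/4
B = √220863/2 (B = √((¼)*(-421) + 55321) = √(-421/4 + 55321) = √(220863/4) = √220863/2 ≈ 234.98)
√(B - 3139353) = √(√220863/2 - 3139353) = √(-3139353 + √220863/2)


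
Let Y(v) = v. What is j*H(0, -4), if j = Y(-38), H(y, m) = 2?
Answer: -76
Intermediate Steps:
j = -38
j*H(0, -4) = -38*2 = -76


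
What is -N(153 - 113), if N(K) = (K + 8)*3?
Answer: -144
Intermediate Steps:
N(K) = 24 + 3*K (N(K) = (8 + K)*3 = 24 + 3*K)
-N(153 - 113) = -(24 + 3*(153 - 113)) = -(24 + 3*40) = -(24 + 120) = -1*144 = -144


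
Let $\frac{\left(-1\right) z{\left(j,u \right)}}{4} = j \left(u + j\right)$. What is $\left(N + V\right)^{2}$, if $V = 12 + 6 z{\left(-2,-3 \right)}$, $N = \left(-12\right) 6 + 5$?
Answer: $87025$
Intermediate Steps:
$z{\left(j,u \right)} = - 4 j \left(j + u\right)$ ($z{\left(j,u \right)} = - 4 j \left(u + j\right) = - 4 j \left(j + u\right)$)
$N = -67$ ($N = -72 + 5 = -67$)
$V = -228$ ($V = 12 + 6 \left(\left(-4\right) \left(-2\right) \left(-2 - 3\right)\right) = 12 + 6 \left(\left(-4\right) \left(-2\right) \left(-5\right)\right) = 12 + 6 \left(-40\right) = 12 - 240 = -228$)
$\left(N + V\right)^{2} = \left(-67 - 228\right)^{2} = \left(-295\right)^{2} = 87025$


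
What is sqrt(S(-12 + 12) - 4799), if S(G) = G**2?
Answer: I*sqrt(4799) ≈ 69.275*I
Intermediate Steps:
sqrt(S(-12 + 12) - 4799) = sqrt((-12 + 12)**2 - 4799) = sqrt(0**2 - 4799) = sqrt(0 - 4799) = sqrt(-4799) = I*sqrt(4799)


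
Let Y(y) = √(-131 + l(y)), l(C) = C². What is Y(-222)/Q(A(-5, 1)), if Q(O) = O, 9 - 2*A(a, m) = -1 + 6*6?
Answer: -√49153/13 ≈ -17.054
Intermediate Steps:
A(a, m) = -13 (A(a, m) = 9/2 - (-1 + 6*6)/2 = 9/2 - (-1 + 36)/2 = 9/2 - ½*35 = 9/2 - 35/2 = -13)
Y(y) = √(-131 + y²)
Y(-222)/Q(A(-5, 1)) = √(-131 + (-222)²)/(-13) = √(-131 + 49284)*(-1/13) = √49153*(-1/13) = -√49153/13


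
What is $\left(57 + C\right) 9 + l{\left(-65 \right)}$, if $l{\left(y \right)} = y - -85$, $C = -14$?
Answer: $407$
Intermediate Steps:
$l{\left(y \right)} = 85 + y$ ($l{\left(y \right)} = y + 85 = 85 + y$)
$\left(57 + C\right) 9 + l{\left(-65 \right)} = \left(57 - 14\right) 9 + \left(85 - 65\right) = 43 \cdot 9 + 20 = 387 + 20 = 407$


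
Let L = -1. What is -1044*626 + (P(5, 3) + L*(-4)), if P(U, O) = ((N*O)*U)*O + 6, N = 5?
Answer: -653309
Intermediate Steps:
P(U, O) = 6 + 5*U*O² (P(U, O) = ((5*O)*U)*O + 6 = (5*O*U)*O + 6 = 5*U*O² + 6 = 6 + 5*U*O²)
-1044*626 + (P(5, 3) + L*(-4)) = -1044*626 + ((6 + 5*5*3²) - 1*(-4)) = -653544 + ((6 + 5*5*9) + 4) = -653544 + ((6 + 225) + 4) = -653544 + (231 + 4) = -653544 + 235 = -653309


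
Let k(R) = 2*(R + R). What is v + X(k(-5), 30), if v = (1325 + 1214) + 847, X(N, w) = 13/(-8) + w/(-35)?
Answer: 189477/56 ≈ 3383.5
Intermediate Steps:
k(R) = 4*R (k(R) = 2*(2*R) = 4*R)
X(N, w) = -13/8 - w/35 (X(N, w) = 13*(-⅛) + w*(-1/35) = -13/8 - w/35)
v = 3386 (v = 2539 + 847 = 3386)
v + X(k(-5), 30) = 3386 + (-13/8 - 1/35*30) = 3386 + (-13/8 - 6/7) = 3386 - 139/56 = 189477/56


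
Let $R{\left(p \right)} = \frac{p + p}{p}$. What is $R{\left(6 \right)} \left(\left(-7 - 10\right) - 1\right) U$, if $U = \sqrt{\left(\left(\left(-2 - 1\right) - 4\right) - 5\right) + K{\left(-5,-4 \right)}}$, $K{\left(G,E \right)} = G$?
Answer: $- 36 i \sqrt{17} \approx - 148.43 i$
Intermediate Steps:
$U = i \sqrt{17}$ ($U = \sqrt{\left(\left(\left(-2 - 1\right) - 4\right) - 5\right) - 5} = \sqrt{\left(\left(-3 - 4\right) - 5\right) - 5} = \sqrt{\left(-7 - 5\right) - 5} = \sqrt{-12 - 5} = \sqrt{-17} = i \sqrt{17} \approx 4.1231 i$)
$R{\left(p \right)} = 2$ ($R{\left(p \right)} = \frac{2 p}{p} = 2$)
$R{\left(6 \right)} \left(\left(-7 - 10\right) - 1\right) U = 2 \left(\left(-7 - 10\right) - 1\right) i \sqrt{17} = 2 \left(-17 - 1\right) i \sqrt{17} = 2 \left(-18\right) i \sqrt{17} = - 36 i \sqrt{17}$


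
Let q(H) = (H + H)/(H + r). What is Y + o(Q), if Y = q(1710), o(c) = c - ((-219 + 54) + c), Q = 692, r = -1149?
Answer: 31995/187 ≈ 171.10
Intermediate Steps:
o(c) = 165 (o(c) = c - (-165 + c) = c + (165 - c) = 165)
q(H) = 2*H/(-1149 + H) (q(H) = (H + H)/(H - 1149) = (2*H)/(-1149 + H) = 2*H/(-1149 + H))
Y = 1140/187 (Y = 2*1710/(-1149 + 1710) = 2*1710/561 = 2*1710*(1/561) = 1140/187 ≈ 6.0963)
Y + o(Q) = 1140/187 + 165 = 31995/187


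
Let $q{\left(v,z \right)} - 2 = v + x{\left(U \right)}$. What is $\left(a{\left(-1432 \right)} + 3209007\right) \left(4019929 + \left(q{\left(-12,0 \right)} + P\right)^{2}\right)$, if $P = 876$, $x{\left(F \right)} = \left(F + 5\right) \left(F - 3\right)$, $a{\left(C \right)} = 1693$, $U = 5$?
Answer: $15427172697500$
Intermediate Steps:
$x{\left(F \right)} = \left(-3 + F\right) \left(5 + F\right)$ ($x{\left(F \right)} = \left(5 + F\right) \left(-3 + F\right) = \left(-3 + F\right) \left(5 + F\right)$)
$q{\left(v,z \right)} = 22 + v$ ($q{\left(v,z \right)} = 2 + \left(v + \left(-15 + 5^{2} + 2 \cdot 5\right)\right) = 2 + \left(v + \left(-15 + 25 + 10\right)\right) = 2 + \left(v + 20\right) = 2 + \left(20 + v\right) = 22 + v$)
$\left(a{\left(-1432 \right)} + 3209007\right) \left(4019929 + \left(q{\left(-12,0 \right)} + P\right)^{2}\right) = \left(1693 + 3209007\right) \left(4019929 + \left(\left(22 - 12\right) + 876\right)^{2}\right) = 3210700 \left(4019929 + \left(10 + 876\right)^{2}\right) = 3210700 \left(4019929 + 886^{2}\right) = 3210700 \left(4019929 + 784996\right) = 3210700 \cdot 4804925 = 15427172697500$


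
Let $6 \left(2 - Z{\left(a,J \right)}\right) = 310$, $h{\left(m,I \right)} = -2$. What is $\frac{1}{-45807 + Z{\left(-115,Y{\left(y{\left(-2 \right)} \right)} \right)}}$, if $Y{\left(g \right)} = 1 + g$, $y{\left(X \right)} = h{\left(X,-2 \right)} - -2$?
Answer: $- \frac{3}{137570} \approx -2.1807 \cdot 10^{-5}$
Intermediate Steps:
$y{\left(X \right)} = 0$ ($y{\left(X \right)} = -2 - -2 = -2 + 2 = 0$)
$Z{\left(a,J \right)} = - \frac{149}{3}$ ($Z{\left(a,J \right)} = 2 - \frac{155}{3} = - \frac{149}{3}$)
$\frac{1}{-45807 + Z{\left(-115,Y{\left(y{\left(-2 \right)} \right)} \right)}} = \frac{1}{-45807 - \frac{149}{3}} = \frac{1}{- \frac{137570}{3}} = - \frac{3}{137570}$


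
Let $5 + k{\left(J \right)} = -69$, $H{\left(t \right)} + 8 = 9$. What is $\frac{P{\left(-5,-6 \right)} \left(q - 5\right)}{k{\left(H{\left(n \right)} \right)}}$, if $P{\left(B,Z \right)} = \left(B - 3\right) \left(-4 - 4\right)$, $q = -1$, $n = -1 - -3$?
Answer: $\frac{192}{37} \approx 5.1892$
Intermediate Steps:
$n = 2$ ($n = -1 + 3 = 2$)
$H{\left(t \right)} = 1$ ($H{\left(t \right)} = -8 + 9 = 1$)
$k{\left(J \right)} = -74$ ($k{\left(J \right)} = -5 - 69 = -74$)
$P{\left(B,Z \right)} = 24 - 8 B$ ($P{\left(B,Z \right)} = \left(-3 + B\right) \left(-8\right) = 24 - 8 B$)
$\frac{P{\left(-5,-6 \right)} \left(q - 5\right)}{k{\left(H{\left(n \right)} \right)}} = \frac{\left(24 - -40\right) \left(-1 - 5\right)}{-74} = \left(24 + 40\right) \left(-6\right) \left(- \frac{1}{74}\right) = 64 \left(-6\right) \left(- \frac{1}{74}\right) = \left(-384\right) \left(- \frac{1}{74}\right) = \frac{192}{37}$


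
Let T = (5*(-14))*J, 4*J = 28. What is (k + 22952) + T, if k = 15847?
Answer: 38309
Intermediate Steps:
J = 7 (J = (¼)*28 = 7)
T = -490 (T = (5*(-14))*7 = -70*7 = -490)
(k + 22952) + T = (15847 + 22952) - 490 = 38799 - 490 = 38309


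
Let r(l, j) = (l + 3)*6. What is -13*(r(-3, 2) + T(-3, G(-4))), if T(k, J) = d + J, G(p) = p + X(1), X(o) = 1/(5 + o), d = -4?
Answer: 611/6 ≈ 101.83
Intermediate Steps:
r(l, j) = 18 + 6*l (r(l, j) = (3 + l)*6 = 18 + 6*l)
G(p) = ⅙ + p (G(p) = p + 1/(5 + 1) = p + 1/6 = p + ⅙ = ⅙ + p)
T(k, J) = -4 + J
-13*(r(-3, 2) + T(-3, G(-4))) = -13*((18 + 6*(-3)) + (-4 + (⅙ - 4))) = -13*((18 - 18) + (-4 - 23/6)) = -13*(0 - 47/6) = -13*(-47/6) = 611/6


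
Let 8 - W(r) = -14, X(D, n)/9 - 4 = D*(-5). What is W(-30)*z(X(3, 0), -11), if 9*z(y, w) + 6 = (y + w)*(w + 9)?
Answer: 4708/9 ≈ 523.11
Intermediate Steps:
X(D, n) = 36 - 45*D (X(D, n) = 36 + 9*(D*(-5)) = 36 + 9*(-5*D) = 36 - 45*D)
W(r) = 22 (W(r) = 8 - 1*(-14) = 8 + 14 = 22)
z(y, w) = -⅔ + (9 + w)*(w + y)/9 (z(y, w) = -⅔ + ((y + w)*(w + 9))/9 = -⅔ + ((w + y)*(9 + w))/9 = -⅔ + ((9 + w)*(w + y))/9 = -⅔ + (9 + w)*(w + y)/9)
W(-30)*z(X(3, 0), -11) = 22*(-⅔ - 11 + (36 - 45*3) + (⅑)*(-11)² + (⅑)*(-11)*(36 - 45*3)) = 22*(-⅔ - 11 + (36 - 135) + (⅑)*121 + (⅑)*(-11)*(36 - 135)) = 22*(-⅔ - 11 - 99 + 121/9 + (⅑)*(-11)*(-99)) = 22*(-⅔ - 11 - 99 + 121/9 + 121) = 22*(214/9) = 4708/9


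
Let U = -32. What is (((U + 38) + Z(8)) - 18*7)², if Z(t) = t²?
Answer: 3136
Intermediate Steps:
(((U + 38) + Z(8)) - 18*7)² = (((-32 + 38) + 8²) - 18*7)² = ((6 + 64) - 126)² = (70 - 126)² = (-56)² = 3136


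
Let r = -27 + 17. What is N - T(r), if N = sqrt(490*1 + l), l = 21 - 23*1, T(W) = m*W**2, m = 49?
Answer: -4900 + 2*sqrt(122) ≈ -4877.9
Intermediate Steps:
r = -10
T(W) = 49*W**2
l = -2 (l = 21 - 23 = -2)
N = 2*sqrt(122) (N = sqrt(490*1 - 2) = sqrt(490 - 2) = sqrt(488) = 2*sqrt(122) ≈ 22.091)
N - T(r) = 2*sqrt(122) - 49*(-10)**2 = 2*sqrt(122) - 49*100 = 2*sqrt(122) - 1*4900 = 2*sqrt(122) - 4900 = -4900 + 2*sqrt(122)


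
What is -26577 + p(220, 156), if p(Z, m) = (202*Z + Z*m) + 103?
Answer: 52286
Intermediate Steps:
p(Z, m) = 103 + 202*Z + Z*m
-26577 + p(220, 156) = -26577 + (103 + 202*220 + 220*156) = -26577 + (103 + 44440 + 34320) = -26577 + 78863 = 52286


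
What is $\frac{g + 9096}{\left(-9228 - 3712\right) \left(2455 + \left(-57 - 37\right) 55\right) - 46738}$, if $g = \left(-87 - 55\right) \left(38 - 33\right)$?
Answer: $\frac{4193}{17542681} \approx 0.00023902$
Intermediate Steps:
$g = -710$ ($g = - 142 \left(38 - 33\right) = \left(-142\right) 5 = -710$)
$\frac{g + 9096}{\left(-9228 - 3712\right) \left(2455 + \left(-57 - 37\right) 55\right) - 46738} = \frac{-710 + 9096}{\left(-9228 - 3712\right) \left(2455 + \left(-57 - 37\right) 55\right) - 46738} = \frac{8386}{- 12940 \left(2455 + \left(-57 - 37\right) 55\right) - 46738} = \frac{8386}{- 12940 \left(2455 - 5170\right) - 46738} = \frac{8386}{\left(-12940\right) \left(-2715\right) - 46738} = \frac{8386}{35132100 - 46738} = \frac{8386}{35085362} = 8386 \cdot \frac{1}{35085362} = \frac{4193}{17542681}$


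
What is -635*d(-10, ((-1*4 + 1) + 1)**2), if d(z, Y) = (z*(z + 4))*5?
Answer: -190500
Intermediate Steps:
d(z, Y) = 5*z*(4 + z) (d(z, Y) = (z*(4 + z))*5 = 5*z*(4 + z))
-635*d(-10, ((-1*4 + 1) + 1)**2) = -3175*(-10)*(4 - 10) = -3175*(-10)*(-6) = -635*300 = -190500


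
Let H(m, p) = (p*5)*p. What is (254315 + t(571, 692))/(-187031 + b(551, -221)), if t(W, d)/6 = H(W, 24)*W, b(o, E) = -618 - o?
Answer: -2024239/37640 ≈ -53.779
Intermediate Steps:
H(m, p) = 5*p² (H(m, p) = (5*p)*p = 5*p²)
t(W, d) = 17280*W (t(W, d) = 6*((5*24²)*W) = 6*((5*576)*W) = 6*(2880*W) = 17280*W)
(254315 + t(571, 692))/(-187031 + b(551, -221)) = (254315 + 17280*571)/(-187031 + (-618 - 1*551)) = (254315 + 9866880)/(-187031 + (-618 - 551)) = 10121195/(-187031 - 1169) = 10121195/(-188200) = 10121195*(-1/188200) = -2024239/37640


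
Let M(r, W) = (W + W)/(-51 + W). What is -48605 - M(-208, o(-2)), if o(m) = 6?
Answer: -729071/15 ≈ -48605.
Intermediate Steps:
M(r, W) = 2*W/(-51 + W) (M(r, W) = (2*W)/(-51 + W) = 2*W/(-51 + W))
-48605 - M(-208, o(-2)) = -48605 - 2*6/(-51 + 6) = -48605 - 2*6/(-45) = -48605 - 2*6*(-1)/45 = -48605 - 1*(-4/15) = -48605 + 4/15 = -729071/15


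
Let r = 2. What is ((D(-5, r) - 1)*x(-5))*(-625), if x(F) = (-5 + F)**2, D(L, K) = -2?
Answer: 187500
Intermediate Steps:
((D(-5, r) - 1)*x(-5))*(-625) = ((-2 - 1)*(-5 - 5)**2)*(-625) = -3*(-10)**2*(-625) = -3*100*(-625) = -300*(-625) = 187500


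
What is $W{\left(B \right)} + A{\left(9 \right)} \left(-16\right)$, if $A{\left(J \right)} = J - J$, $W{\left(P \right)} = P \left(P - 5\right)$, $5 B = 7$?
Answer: $- \frac{126}{25} \approx -5.04$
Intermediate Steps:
$B = \frac{7}{5}$ ($B = \frac{1}{5} \cdot 7 = \frac{7}{5} \approx 1.4$)
$W{\left(P \right)} = P \left(-5 + P\right)$
$A{\left(J \right)} = 0$
$W{\left(B \right)} + A{\left(9 \right)} \left(-16\right) = \frac{7 \left(-5 + \frac{7}{5}\right)}{5} + 0 \left(-16\right) = \frac{7}{5} \left(- \frac{18}{5}\right) + 0 = - \frac{126}{25} + 0 = - \frac{126}{25}$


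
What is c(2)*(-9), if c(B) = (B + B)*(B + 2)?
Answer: -144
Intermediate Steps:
c(B) = 2*B*(2 + B) (c(B) = (2*B)*(2 + B) = 2*B*(2 + B))
c(2)*(-9) = (2*2*(2 + 2))*(-9) = (2*2*4)*(-9) = 16*(-9) = -144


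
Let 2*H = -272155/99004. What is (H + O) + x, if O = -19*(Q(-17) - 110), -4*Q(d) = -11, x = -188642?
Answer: -697158613/3736 ≈ -1.8661e+5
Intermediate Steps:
Q(d) = 11/4 (Q(d) = -¼*(-11) = 11/4)
H = -5135/3736 (H = (-272155/99004)/2 = (-272155*1/99004)/2 = (½)*(-5135/1868) = -5135/3736 ≈ -1.3745)
O = 8151/4 (O = -19*(11/4 - 110) = -19*(-429/4) = 8151/4 ≈ 2037.8)
(H + O) + x = (-5135/3736 + 8151/4) - 188642 = 7607899/3736 - 188642 = -697158613/3736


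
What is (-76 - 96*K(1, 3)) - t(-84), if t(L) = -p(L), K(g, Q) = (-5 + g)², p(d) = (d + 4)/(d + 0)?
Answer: -33832/21 ≈ -1611.0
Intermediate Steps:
p(d) = (4 + d)/d
t(L) = -(4 + L)/L
(-76 - 96*K(1, 3)) - t(-84) = (-76 - 96*(-5 + 1)²) - (-4 - 1*(-84))/(-84) = (-76 - 96*(-4)²) - (-1)*(-4 + 84)/84 = (-76 - 96*16) - (-1)*80/84 = (-76 - 1536) - 1*(-20/21) = -1612 + 20/21 = -33832/21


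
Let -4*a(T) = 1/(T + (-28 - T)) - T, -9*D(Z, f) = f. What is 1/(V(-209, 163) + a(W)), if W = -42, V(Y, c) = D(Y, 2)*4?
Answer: -1008/11471 ≈ -0.087874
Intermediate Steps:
D(Z, f) = -f/9
V(Y, c) = -8/9 (V(Y, c) = -⅑*2*4 = -2/9*4 = -8/9)
a(T) = 1/112 + T/4 (a(T) = -(1/(T + (-28 - T)) - T)/4 = -(1/(-28) - T)/4 = -(-1/28 - T)/4 = 1/112 + T/4)
1/(V(-209, 163) + a(W)) = 1/(-8/9 + (1/112 + (¼)*(-42))) = 1/(-8/9 + (1/112 - 21/2)) = 1/(-8/9 - 1175/112) = 1/(-11471/1008) = -1008/11471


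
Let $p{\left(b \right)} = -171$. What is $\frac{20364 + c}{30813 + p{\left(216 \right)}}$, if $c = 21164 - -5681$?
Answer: $\frac{47209}{30642} \approx 1.5407$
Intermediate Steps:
$c = 26845$ ($c = 21164 + 5681 = 26845$)
$\frac{20364 + c}{30813 + p{\left(216 \right)}} = \frac{20364 + 26845}{30813 - 171} = \frac{47209}{30642}$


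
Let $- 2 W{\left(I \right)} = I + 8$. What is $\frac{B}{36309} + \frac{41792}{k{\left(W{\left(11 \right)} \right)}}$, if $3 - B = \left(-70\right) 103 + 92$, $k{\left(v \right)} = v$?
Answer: $- \frac{159721903}{36309} \approx -4399.0$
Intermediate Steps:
$W{\left(I \right)} = -4 - \frac{I}{2}$ ($W{\left(I \right)} = - \frac{I + 8}{2} = - \frac{8 + I}{2} = -4 - \frac{I}{2}$)
$B = 7121$ ($B = 3 - \left(\left(-70\right) 103 + 92\right) = 3 - \left(-7210 + 92\right) = 3 - -7118 = 3 + 7118 = 7121$)
$\frac{B}{36309} + \frac{41792}{k{\left(W{\left(11 \right)} \right)}} = \frac{7121}{36309} + \frac{41792}{-4 - \frac{11}{2}} = 7121 \cdot \frac{1}{36309} + \frac{41792}{-4 - \frac{11}{2}} = \frac{7121}{36309} + \frac{41792}{- \frac{19}{2}} = \frac{7121}{36309} + 41792 \left(- \frac{2}{19}\right) = \frac{7121}{36309} - \frac{83584}{19} = - \frac{159721903}{36309}$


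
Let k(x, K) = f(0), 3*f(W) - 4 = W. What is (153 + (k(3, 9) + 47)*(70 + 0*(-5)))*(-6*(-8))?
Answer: 169744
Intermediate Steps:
f(W) = 4/3 + W/3
k(x, K) = 4/3 (k(x, K) = 4/3 + (⅓)*0 = 4/3 + 0 = 4/3)
(153 + (k(3, 9) + 47)*(70 + 0*(-5)))*(-6*(-8)) = (153 + (4/3 + 47)*(70 + 0*(-5)))*(-6*(-8)) = (153 + 145*(70 + 0)/3)*48 = (153 + (145/3)*70)*48 = (153 + 10150/3)*48 = (10609/3)*48 = 169744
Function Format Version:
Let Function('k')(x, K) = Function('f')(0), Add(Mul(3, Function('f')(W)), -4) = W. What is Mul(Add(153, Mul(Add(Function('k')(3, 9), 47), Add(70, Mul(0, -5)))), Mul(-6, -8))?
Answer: 169744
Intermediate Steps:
Function('f')(W) = Add(Rational(4, 3), Mul(Rational(1, 3), W))
Function('k')(x, K) = Rational(4, 3) (Function('k')(x, K) = Add(Rational(4, 3), Mul(Rational(1, 3), 0)) = Add(Rational(4, 3), 0) = Rational(4, 3))
Mul(Add(153, Mul(Add(Function('k')(3, 9), 47), Add(70, Mul(0, -5)))), Mul(-6, -8)) = Mul(Add(153, Mul(Add(Rational(4, 3), 47), Add(70, Mul(0, -5)))), Mul(-6, -8)) = Mul(Add(153, Mul(Rational(145, 3), Add(70, 0))), 48) = Mul(Add(153, Mul(Rational(145, 3), 70)), 48) = Mul(Add(153, Rational(10150, 3)), 48) = Mul(Rational(10609, 3), 48) = 169744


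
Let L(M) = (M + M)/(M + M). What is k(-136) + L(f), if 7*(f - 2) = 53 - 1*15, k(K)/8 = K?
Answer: -1087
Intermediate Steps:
k(K) = 8*K
f = 52/7 (f = 2 + (53 - 1*15)/7 = 2 + (53 - 15)/7 = 2 + (⅐)*38 = 2 + 38/7 = 52/7 ≈ 7.4286)
L(M) = 1 (L(M) = (2*M)/((2*M)) = (2*M)*(1/(2*M)) = 1)
k(-136) + L(f) = 8*(-136) + 1 = -1088 + 1 = -1087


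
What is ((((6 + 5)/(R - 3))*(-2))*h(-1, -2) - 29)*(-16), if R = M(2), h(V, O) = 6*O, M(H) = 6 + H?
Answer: -1904/5 ≈ -380.80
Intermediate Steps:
R = 8 (R = 6 + 2 = 8)
((((6 + 5)/(R - 3))*(-2))*h(-1, -2) - 29)*(-16) = ((((6 + 5)/(8 - 3))*(-2))*(6*(-2)) - 29)*(-16) = (((11/5)*(-2))*(-12) - 29)*(-16) = (-22/5*(-12) - 29)*(-16) = (264/5 - 29)*(-16) = (119/5)*(-16) = -1904/5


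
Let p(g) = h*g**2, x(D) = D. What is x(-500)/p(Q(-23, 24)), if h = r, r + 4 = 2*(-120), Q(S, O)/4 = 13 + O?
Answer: 125/1336144 ≈ 9.3553e-5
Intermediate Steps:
Q(S, O) = 52 + 4*O (Q(S, O) = 4*(13 + O) = 52 + 4*O)
r = -244 (r = -4 + 2*(-120) = -4 - 240 = -244)
h = -244
p(g) = -244*g**2
x(-500)/p(Q(-23, 24)) = -500*(-1/(244*(52 + 4*24)**2)) = -500*(-1/(244*(52 + 96)**2)) = -500/((-244*148**2)) = -500/((-244*21904)) = -500/(-5344576) = -500*(-1/5344576) = 125/1336144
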